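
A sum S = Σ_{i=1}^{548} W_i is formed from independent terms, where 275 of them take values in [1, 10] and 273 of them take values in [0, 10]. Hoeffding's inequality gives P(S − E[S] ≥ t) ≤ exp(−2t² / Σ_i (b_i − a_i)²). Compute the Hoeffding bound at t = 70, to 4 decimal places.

Σ(b_i − a_i)² = 275·9² + 273·10² = 49575.
Exponent = 2·70² / 49575 = 0.19768.
Bound = exp(−0.19768) = 0.82063.

0.8206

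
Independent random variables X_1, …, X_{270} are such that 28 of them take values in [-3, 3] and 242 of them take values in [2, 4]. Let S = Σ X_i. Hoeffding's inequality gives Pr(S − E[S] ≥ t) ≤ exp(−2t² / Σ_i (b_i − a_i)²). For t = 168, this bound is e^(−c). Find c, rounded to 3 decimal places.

Σ(b_i − a_i)² = 28·6² + 242·2² = 1976.
c = 2t² / 1976 = 2·168² / 1976 = 28.5668.

28.567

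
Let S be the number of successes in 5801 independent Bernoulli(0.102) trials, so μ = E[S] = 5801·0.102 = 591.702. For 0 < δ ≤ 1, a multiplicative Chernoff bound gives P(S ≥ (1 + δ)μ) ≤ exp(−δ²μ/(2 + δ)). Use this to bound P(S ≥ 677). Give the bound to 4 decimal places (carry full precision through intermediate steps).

0.0032

Write 677 = (1 + δ)μ, so δ = 677/591.702 − 1 = 0.144157…
Then the exponent is δ²μ/(2 + δ) = (677 − μ)² / (μ·(2 + δ)) = 5.734797.
Bound = exp(−5.734797) = 0.00323.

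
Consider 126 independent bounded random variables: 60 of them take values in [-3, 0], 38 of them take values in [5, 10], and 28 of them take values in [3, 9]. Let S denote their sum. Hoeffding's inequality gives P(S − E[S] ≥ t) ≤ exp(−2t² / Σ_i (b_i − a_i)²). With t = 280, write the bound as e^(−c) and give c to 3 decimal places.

Σ(b_i − a_i)² = 60·3² + 38·5² + 28·6² = 2498.
c = 2t² / 2498 = 2·280² / 2498 = 62.7702.

62.770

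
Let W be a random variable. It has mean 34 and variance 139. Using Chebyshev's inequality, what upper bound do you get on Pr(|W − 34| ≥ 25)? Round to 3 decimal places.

0.222

Chebyshev: Pr(|W − μ| ≥ t) ≤ Var(W)/t².
Bound = 139 / 625 = 0.2224.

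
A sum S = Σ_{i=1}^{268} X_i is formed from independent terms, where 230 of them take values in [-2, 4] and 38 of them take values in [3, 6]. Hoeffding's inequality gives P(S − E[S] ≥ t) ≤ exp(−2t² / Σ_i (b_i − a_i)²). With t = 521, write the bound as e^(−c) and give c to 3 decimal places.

62.965

Σ(b_i − a_i)² = 230·6² + 38·3² = 8622.
c = 2t² / 8622 = 2·521² / 8622 = 62.9647.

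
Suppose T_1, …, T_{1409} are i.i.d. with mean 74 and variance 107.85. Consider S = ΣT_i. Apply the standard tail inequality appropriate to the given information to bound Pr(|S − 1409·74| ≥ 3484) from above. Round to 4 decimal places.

With mean and variance of each term known, Chebyshev's inequality bounds the deviation of the sum (or sample mean).
Var(S) = n·Var(T_i) = 1409·107.85 = 151960.65.
Chebyshev: Pr(|S − 1409·74| ≥ 3484) ≤ Var(S)/3484² = 151960.65/12138256 = 0.0125.

0.0125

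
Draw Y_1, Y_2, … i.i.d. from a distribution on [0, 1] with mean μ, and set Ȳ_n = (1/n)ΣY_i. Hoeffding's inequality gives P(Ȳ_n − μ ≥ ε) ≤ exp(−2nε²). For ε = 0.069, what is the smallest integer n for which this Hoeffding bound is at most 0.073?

Require exp(−2nε²) ≤ 0.073, i.e. 2nε² ≥ ln(1/0.073) = 2.617296.
So n ≥ 2.617296 / (2·0.069²) = 274.868.
The smallest integer n is 275.

275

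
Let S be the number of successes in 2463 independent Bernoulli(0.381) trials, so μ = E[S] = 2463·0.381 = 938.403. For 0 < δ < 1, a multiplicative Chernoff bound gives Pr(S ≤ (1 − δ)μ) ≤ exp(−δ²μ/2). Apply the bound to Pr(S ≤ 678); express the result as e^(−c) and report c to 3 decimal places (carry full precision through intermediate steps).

36.130

Write 678 = (1 − δ)μ, so δ = 1 − 678/938.403 = 0.2774959…
Then the exponent is δ²μ/2 = (μ − 678)²/(2μ) = 36.130384.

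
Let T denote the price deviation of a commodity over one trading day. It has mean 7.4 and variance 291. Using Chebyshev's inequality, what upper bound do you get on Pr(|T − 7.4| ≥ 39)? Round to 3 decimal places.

Chebyshev: Pr(|T − μ| ≥ t) ≤ Var(T)/t².
Bound = 291 / 1521 = 0.1913.

0.191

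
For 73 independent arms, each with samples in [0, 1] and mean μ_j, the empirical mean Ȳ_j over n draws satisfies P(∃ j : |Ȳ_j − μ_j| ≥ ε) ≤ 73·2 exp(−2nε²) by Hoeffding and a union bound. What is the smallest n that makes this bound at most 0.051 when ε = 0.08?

Need 2·73·exp(−2nε²) ≤ 0.051, i.e. exp(−2nε²) ≤ 0.051/146.
So 2nε² ≥ ln(146/0.051) = 7.959536.
Hence n ≥ 7.959536/(2·0.08²) = 621.839.
The smallest integer n is 622.

622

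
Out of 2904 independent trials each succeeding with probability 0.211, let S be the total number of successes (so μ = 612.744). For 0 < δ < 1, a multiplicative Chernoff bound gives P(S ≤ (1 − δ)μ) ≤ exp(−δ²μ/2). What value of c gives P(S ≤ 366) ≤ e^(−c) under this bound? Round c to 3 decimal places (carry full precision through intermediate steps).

Write 366 = (1 − δ)μ, so δ = 1 − 366/612.744 = 0.4026869…
Then the exponent is δ²μ/2 = (μ − 366)²/(2μ) = 49.680292.

49.680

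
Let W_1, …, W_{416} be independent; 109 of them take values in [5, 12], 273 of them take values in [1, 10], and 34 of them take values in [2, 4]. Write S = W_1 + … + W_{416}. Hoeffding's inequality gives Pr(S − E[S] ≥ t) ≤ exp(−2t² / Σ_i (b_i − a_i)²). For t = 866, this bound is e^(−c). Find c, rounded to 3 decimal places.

54.364

Σ(b_i − a_i)² = 109·7² + 273·9² + 34·2² = 27590.
c = 2t² / 27590 = 2·866² / 27590 = 54.3643.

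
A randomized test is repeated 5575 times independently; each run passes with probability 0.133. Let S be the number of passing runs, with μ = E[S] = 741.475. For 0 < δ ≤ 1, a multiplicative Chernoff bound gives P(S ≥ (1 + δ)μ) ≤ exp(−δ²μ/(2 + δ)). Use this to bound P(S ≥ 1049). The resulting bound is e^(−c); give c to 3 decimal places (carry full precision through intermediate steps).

Write 1049 = (1 + δ)μ, so δ = 1049/741.475 − 1 = 0.4147476…
Then the exponent is δ²μ/(2 + δ) = (1049 − μ)² / (μ·(2 + δ)) = 52.819294.

52.819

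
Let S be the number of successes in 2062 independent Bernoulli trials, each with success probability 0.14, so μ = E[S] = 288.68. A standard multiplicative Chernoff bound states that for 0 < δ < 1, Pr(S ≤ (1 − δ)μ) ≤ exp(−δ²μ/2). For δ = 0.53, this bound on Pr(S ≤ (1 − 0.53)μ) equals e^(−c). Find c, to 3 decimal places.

c = δ²μ/2 = 0.53²·288.68/2 = 40.5451.

40.545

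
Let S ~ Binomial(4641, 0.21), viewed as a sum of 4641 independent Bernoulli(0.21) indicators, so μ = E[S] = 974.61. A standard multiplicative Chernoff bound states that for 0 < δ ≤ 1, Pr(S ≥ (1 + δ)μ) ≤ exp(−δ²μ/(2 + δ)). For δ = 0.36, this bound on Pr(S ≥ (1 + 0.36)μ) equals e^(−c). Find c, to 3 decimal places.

53.521

c = δ²μ/(2 + δ) = 0.36²·974.61/(2 + 0.36) = 53.5210.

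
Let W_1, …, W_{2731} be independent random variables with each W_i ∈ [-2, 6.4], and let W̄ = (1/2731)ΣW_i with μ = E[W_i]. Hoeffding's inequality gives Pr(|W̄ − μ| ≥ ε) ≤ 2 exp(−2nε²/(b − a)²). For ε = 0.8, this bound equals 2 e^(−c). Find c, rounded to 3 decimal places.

49.542

c = 2nε²/(b − a)² = 2·2731·0.8² / 8.4² = 49.5420.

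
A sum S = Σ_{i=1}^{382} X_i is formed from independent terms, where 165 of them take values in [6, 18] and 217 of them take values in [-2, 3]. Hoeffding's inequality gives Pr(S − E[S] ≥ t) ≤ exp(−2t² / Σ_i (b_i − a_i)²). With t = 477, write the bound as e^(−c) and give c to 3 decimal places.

15.592

Σ(b_i − a_i)² = 165·12² + 217·5² = 29185.
c = 2t² / 29185 = 2·477² / 29185 = 15.5922.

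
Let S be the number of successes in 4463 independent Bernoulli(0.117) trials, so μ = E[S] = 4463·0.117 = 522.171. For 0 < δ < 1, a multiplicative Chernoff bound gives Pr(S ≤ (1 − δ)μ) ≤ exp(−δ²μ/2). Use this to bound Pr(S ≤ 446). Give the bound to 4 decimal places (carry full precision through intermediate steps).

Write 446 = (1 − δ)μ, so δ = 1 − 446/522.171 = 0.1458737…
Then the exponent is δ²μ/2 = (μ − 446)²/(2μ) = 5.555672.
Bound = exp(−5.555672) = 0.00387.

0.0039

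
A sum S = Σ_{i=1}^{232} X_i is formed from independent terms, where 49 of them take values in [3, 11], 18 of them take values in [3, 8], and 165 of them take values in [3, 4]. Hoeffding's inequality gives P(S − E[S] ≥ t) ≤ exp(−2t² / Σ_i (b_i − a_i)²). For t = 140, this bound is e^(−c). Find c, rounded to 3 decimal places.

10.451

Σ(b_i − a_i)² = 49·8² + 18·5² + 165·1² = 3751.
c = 2t² / 3751 = 2·140² / 3751 = 10.4505.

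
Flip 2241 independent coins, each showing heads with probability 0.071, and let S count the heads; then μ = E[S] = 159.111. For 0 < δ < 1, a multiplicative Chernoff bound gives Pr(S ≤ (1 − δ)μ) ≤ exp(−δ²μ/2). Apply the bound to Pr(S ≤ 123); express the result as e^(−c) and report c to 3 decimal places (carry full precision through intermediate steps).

Write 123 = (1 − δ)μ, so δ = 1 − 123/159.111 = 0.2269548…
Then the exponent is δ²μ/2 = (μ − 123)²/(2μ) = 4.097782.

4.098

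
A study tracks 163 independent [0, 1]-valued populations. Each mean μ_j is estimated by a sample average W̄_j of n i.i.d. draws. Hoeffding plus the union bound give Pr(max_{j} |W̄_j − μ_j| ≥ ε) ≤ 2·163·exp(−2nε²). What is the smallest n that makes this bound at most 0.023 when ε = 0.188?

136

Need 2·163·exp(−2nε²) ≤ 0.023, i.e. exp(−2nε²) ≤ 0.023/326.
So 2nε² ≥ ln(326/0.023) = 9.559158.
Hence n ≥ 9.559158/(2·0.188²) = 135.230.
The smallest integer n is 136.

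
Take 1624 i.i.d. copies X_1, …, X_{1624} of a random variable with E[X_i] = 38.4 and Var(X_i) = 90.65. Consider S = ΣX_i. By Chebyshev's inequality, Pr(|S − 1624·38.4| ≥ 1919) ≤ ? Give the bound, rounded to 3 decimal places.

Var(S) = n·Var(X_i) = 1624·90.65 = 147215.6.
Chebyshev: Pr(|S − 1624·38.4| ≥ 1919) ≤ Var(S)/1919² = 147215.6/3682561 = 0.0400.

0.040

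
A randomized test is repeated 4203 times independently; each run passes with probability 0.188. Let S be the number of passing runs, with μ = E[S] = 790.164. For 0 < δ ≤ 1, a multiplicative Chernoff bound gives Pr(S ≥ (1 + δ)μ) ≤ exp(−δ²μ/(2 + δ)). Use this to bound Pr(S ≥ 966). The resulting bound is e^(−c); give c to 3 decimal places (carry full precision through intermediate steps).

Write 966 = (1 + δ)μ, so δ = 966/790.164 − 1 = 0.222531…
Then the exponent is δ²μ/(2 + δ) = (966 − μ)² / (μ·(2 + δ)) = 17.605587.

17.606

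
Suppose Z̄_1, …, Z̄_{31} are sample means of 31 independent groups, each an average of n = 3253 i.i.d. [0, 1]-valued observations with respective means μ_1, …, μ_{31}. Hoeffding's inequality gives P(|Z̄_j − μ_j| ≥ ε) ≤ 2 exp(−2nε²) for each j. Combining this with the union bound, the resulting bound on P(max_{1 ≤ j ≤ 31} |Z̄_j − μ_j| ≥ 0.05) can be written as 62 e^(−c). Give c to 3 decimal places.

16.265

Union bound over the 31 events: P(max_{1 ≤ j ≤ 31} |Z̄_j − μ_j| ≥ 0.05) ≤ 31·2·exp(−2nε²) = 62 exp(−2·3253·0.05²).
So c = 2·3253·0.05² = 16.2650.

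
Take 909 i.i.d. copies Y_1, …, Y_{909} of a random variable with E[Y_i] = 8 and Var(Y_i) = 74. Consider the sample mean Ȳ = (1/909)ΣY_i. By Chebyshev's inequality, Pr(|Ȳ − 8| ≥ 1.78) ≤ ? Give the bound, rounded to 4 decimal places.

0.0257

Var(Ȳ) = Var(Y_i)/n = 74/909 = 0.081408.
Chebyshev: Pr(|Ȳ − 8| ≥ 1.78) ≤ Var(Ȳ)/(1.78)² = 74/(909·1.78²) = 0.0257.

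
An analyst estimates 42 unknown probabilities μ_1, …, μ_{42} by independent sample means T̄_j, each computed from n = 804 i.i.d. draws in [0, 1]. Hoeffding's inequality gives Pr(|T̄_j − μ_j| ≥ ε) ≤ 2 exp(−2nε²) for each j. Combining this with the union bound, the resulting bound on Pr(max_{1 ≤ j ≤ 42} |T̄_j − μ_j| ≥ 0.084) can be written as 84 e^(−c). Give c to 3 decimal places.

11.346

Union bound over the 42 events: Pr(max_{1 ≤ j ≤ 42} |T̄_j − μ_j| ≥ 0.084) ≤ 42·2·exp(−2nε²) = 84 exp(−2·804·0.084²).
So c = 2·804·0.084² = 11.3460.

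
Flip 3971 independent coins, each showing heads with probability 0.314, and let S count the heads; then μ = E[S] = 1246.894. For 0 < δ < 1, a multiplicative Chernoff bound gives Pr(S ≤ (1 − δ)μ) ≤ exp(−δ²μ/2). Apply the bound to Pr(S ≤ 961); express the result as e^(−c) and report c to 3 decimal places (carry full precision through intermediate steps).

Write 961 = (1 − δ)μ, so δ = 1 − 961/1246.894 = 0.2292849…
Then the exponent is δ²μ/2 = (μ − 961)²/(2μ) = 32.775592.

32.776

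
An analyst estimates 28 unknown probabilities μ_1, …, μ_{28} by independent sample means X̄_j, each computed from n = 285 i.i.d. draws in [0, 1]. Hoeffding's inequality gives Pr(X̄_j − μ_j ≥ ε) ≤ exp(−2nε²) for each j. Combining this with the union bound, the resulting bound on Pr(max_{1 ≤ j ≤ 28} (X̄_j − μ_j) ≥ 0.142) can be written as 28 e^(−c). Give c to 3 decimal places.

11.493

Union bound over the 28 events: Pr(max_{1 ≤ j ≤ 28} (X̄_j − μ_j) ≥ 0.142) ≤ 28·exp(−2nε²) = 28 exp(−2·285·0.142²).
So c = 2·285·0.142² = 11.4935.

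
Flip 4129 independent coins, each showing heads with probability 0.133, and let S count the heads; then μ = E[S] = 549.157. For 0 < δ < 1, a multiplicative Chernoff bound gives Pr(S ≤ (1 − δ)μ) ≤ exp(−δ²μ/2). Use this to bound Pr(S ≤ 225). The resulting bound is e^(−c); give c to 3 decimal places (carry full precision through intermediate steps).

95.672

Write 225 = (1 − δ)μ, so δ = 1 − 225/549.157 = 0.5902811…
Then the exponent is δ²μ/2 = (μ − 225)²/(2μ) = 95.671876.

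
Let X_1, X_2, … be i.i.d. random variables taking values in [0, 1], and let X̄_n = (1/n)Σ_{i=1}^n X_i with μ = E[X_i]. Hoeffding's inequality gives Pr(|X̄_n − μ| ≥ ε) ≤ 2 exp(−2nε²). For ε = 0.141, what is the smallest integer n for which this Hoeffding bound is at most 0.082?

Require 2·exp(−2nε²) ≤ 0.082, i.e. 2nε² ≥ ln(2/0.082) = 3.194183.
So n ≥ 3.194183 / (2·0.141²) = 80.333.
The smallest integer n is 81.

81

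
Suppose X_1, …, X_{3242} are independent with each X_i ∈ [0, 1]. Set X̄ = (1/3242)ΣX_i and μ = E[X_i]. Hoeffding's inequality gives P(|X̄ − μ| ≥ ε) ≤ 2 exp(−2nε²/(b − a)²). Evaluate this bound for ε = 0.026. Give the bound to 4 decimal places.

0.0250

Exponent: 2nε²/(b − a)² = 2·3242·0.026² / 1² = 4.38318.
Bound = 2·exp(−4.38318) = 0.02497.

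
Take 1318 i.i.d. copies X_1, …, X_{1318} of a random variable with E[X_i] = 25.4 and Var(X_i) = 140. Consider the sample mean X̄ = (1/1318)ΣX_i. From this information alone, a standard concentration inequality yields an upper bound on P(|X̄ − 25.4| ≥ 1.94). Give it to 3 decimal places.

0.028

With mean and variance of each term known, Chebyshev's inequality bounds the deviation of the sum (or sample mean).
Var(X̄) = Var(X_i)/n = 140/1318 = 0.10622.
Chebyshev: P(|X̄ − 25.4| ≥ 1.94) ≤ Var(X̄)/(1.94)² = 140/(1318·1.94²) = 0.0282.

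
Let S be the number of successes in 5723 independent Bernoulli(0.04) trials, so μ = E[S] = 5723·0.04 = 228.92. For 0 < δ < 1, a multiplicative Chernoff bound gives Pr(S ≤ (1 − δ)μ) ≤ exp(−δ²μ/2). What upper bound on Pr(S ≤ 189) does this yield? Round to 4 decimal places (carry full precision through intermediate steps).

Write 189 = (1 − δ)μ, so δ = 1 − 189/228.92 = 0.1743841…
Then the exponent is δ²μ/2 = (μ − 189)²/(2μ) = 3.480706.
Bound = exp(−3.480706) = 0.03079.

0.0308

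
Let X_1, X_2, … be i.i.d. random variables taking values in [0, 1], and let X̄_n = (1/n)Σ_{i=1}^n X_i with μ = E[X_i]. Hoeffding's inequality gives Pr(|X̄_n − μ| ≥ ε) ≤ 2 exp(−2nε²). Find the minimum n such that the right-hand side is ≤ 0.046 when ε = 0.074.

Require 2·exp(−2nε²) ≤ 0.046, i.e. 2nε² ≥ ln(2/0.046) = 3.772261.
So n ≥ 3.772261 / (2·0.074²) = 344.436.
The smallest integer n is 345.

345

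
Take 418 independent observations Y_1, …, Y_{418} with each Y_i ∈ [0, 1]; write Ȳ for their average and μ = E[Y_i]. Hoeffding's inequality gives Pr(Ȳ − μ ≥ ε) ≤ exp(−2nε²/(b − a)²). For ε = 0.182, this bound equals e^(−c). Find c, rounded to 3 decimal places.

c = 2nε²/(b − a)² = 2·418·0.182² / 1² = 27.6917.

27.692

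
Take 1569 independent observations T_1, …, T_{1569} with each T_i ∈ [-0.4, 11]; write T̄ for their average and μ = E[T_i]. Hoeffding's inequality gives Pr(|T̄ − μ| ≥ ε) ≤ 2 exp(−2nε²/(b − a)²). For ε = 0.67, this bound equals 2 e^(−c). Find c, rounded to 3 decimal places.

10.839

c = 2nε²/(b − a)² = 2·1569·0.67² / 11.4² = 10.8391.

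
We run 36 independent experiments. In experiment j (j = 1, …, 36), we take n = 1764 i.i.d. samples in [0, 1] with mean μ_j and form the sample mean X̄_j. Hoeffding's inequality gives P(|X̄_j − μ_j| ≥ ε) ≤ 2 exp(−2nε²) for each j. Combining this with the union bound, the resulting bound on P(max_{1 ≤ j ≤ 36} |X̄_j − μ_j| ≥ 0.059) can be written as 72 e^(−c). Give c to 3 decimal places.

Union bound over the 36 events: P(max_{1 ≤ j ≤ 36} |X̄_j − μ_j| ≥ 0.059) ≤ 36·2·exp(−2nε²) = 72 exp(−2·1764·0.059²).
So c = 2·1764·0.059² = 12.2810.

12.281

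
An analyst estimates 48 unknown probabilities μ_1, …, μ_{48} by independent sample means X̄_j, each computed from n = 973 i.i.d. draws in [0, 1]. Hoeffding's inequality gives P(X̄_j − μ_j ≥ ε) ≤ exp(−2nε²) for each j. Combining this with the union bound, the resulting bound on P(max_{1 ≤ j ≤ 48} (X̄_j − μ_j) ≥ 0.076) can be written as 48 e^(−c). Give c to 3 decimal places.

Union bound over the 48 events: P(max_{1 ≤ j ≤ 48} (X̄_j − μ_j) ≥ 0.076) ≤ 48·exp(−2nε²) = 48 exp(−2·973·0.076²).
So c = 2·973·0.076² = 11.2401.

11.240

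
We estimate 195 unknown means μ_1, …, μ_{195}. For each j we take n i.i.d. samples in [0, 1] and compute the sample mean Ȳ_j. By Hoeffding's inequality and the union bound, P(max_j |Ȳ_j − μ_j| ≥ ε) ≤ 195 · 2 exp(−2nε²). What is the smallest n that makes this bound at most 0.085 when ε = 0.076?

730

Need 2·195·exp(−2nε²) ≤ 0.085, i.e. exp(−2nε²) ≤ 0.085/390.
So 2nε² ≥ ln(390/0.085) = 8.431251.
Hence n ≥ 8.431251/(2·0.076²) = 729.852.
The smallest integer n is 730.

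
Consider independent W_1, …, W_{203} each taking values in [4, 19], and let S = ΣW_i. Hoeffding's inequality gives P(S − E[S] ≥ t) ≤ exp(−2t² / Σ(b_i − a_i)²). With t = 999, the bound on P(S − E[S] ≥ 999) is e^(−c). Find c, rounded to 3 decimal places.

Σ(b_i − a_i)² = 203·(15)² = 45675.
c = 2t²/45675 = 2·999²/45675 = 43.7001.

43.700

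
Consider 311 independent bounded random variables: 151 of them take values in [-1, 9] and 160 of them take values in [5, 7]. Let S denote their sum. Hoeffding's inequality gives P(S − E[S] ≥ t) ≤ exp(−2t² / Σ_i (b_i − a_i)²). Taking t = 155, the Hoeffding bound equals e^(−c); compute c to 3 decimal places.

Σ(b_i − a_i)² = 151·10² + 160·2² = 15740.
c = 2t² / 15740 = 2·155² / 15740 = 3.0527.

3.053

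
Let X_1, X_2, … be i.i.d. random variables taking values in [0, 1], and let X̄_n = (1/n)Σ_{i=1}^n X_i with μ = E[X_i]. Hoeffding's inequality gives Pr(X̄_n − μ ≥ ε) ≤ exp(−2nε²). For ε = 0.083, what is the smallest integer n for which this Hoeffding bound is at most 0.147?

140

Require exp(−2nε²) ≤ 0.147, i.e. 2nε² ≥ ln(1/0.147) = 1.917323.
So n ≥ 1.917323 / (2·0.083²) = 139.158.
The smallest integer n is 140.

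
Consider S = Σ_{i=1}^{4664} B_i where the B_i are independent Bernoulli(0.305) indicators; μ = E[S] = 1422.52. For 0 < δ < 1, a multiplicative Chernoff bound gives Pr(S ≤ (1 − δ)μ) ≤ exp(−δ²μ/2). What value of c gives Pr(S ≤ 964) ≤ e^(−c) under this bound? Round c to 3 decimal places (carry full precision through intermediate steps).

Write 964 = (1 − δ)μ, so δ = 1 − 964/1422.52 = 0.3223294…
Then the exponent is δ²μ/2 = (μ − 964)²/(2μ) = 73.897235.

73.897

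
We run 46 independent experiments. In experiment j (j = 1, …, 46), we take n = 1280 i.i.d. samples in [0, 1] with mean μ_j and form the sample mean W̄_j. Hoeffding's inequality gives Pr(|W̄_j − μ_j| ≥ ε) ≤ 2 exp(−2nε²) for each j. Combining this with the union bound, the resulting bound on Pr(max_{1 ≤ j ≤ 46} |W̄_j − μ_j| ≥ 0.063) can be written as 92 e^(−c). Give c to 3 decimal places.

Union bound over the 46 events: Pr(max_{1 ≤ j ≤ 46} |W̄_j − μ_j| ≥ 0.063) ≤ 46·2·exp(−2nε²) = 92 exp(−2·1280·0.063²).
So c = 2·1280·0.063² = 10.1606.

10.161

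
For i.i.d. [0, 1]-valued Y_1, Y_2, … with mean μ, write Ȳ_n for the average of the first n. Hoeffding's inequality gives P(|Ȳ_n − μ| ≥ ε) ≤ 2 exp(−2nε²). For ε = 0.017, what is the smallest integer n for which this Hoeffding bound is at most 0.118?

Require 2·exp(−2nε²) ≤ 0.118, i.e. 2nε² ≥ ln(2/0.118) = 2.830218.
So n ≥ 2.830218 / (2·0.017²) = 4896.571.
The smallest integer n is 4897.

4897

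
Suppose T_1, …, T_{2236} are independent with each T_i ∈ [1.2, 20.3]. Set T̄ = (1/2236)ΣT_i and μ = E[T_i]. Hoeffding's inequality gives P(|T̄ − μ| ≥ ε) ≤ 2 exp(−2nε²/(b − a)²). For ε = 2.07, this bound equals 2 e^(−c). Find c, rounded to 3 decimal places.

52.526

c = 2nε²/(b − a)² = 2·2236·2.07² / 19.1² = 52.5262.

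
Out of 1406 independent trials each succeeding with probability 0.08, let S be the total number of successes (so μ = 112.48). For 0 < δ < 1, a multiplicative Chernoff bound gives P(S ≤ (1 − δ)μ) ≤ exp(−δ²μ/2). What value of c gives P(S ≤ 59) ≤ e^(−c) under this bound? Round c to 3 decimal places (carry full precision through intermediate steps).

Write 59 = (1 − δ)μ, so δ = 1 − 59/112.48 = 0.4754623…
Then the exponent is δ²μ/2 = (μ − 59)²/(2μ) = 12.713862.

12.714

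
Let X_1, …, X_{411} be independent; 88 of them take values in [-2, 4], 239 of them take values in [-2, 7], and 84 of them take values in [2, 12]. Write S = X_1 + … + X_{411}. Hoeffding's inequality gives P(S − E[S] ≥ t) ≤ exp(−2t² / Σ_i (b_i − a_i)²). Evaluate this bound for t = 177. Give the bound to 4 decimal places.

Σ(b_i − a_i)² = 88·6² + 239·9² + 84·10² = 30927.
Exponent = 2·177² / 30927 = 2.02600.
Bound = exp(−2.02600) = 0.13186.

0.1319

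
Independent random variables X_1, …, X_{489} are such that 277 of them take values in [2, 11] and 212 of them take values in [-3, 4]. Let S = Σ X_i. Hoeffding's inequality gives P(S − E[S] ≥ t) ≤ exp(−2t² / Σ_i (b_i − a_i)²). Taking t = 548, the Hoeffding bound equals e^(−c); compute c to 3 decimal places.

18.297

Σ(b_i − a_i)² = 277·9² + 212·7² = 32825.
c = 2t² / 32825 = 2·548² / 32825 = 18.2973.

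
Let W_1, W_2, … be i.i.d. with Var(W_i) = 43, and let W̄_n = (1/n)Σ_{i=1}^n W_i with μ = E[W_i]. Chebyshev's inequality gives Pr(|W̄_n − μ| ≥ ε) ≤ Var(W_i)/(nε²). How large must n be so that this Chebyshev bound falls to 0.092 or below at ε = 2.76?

62

Require 43/(n·2.76²) ≤ 0.092, i.e. n ≥ 43/(0.092·2.76²) = 61.357.
The smallest integer n is 62.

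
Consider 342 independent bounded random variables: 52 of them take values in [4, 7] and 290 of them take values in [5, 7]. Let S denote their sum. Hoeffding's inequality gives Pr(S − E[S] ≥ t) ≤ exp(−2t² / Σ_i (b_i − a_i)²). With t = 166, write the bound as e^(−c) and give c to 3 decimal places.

33.853

Σ(b_i − a_i)² = 52·3² + 290·2² = 1628.
c = 2t² / 1628 = 2·166² / 1628 = 33.8526.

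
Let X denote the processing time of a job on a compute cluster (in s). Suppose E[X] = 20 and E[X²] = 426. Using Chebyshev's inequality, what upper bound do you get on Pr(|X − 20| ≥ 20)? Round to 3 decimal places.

0.065

Var(X) = E[X²] − (E[X])² = 426 − 400 = 26.
Chebyshev's inequality: Pr(|X − μ| ≥ t) ≤ Var(X)/t² = 26/400 = 0.0650.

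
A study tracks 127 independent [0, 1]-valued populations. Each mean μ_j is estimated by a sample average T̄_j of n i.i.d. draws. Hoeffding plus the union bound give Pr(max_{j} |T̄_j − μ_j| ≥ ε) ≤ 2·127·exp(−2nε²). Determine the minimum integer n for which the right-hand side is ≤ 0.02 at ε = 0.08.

739

Need 2·127·exp(−2nε²) ≤ 0.02, i.e. exp(−2nε²) ≤ 0.02/254.
So 2nε² ≥ ln(254/0.02) = 9.449357.
Hence n ≥ 9.449357/(2·0.08²) = 738.231.
The smallest integer n is 739.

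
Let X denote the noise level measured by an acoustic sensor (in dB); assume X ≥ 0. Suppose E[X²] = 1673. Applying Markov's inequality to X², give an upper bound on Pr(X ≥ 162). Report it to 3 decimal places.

0.064

Since X ≥ 0, the event {X ≥ 162} is the same as {X² ≥ 26244}.
Markov's inequality applied to X² gives Pr(X² ≥ 26244) ≤ E[X²]/26244 = 1673/26244 = 0.0637.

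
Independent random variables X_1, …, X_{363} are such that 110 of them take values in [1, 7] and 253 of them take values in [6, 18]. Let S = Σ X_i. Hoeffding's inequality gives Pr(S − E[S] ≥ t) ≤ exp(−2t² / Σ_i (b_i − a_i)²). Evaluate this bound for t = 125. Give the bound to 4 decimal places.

Σ(b_i − a_i)² = 110·6² + 253·12² = 40392.
Exponent = 2·125² / 40392 = 0.77367.
Bound = exp(−0.77367) = 0.46132.

0.4613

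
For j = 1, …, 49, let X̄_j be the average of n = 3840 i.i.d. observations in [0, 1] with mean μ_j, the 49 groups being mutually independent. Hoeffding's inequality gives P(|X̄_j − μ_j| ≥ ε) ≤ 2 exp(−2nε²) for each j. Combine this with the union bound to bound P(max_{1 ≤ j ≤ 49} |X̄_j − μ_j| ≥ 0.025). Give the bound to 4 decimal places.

Per-experiment Hoeffding bound: 2·exp(−2·3840·0.025²) = 2·exp(−4.80000) = 0.016459.
Union bound over 49 events: 49·0.016459 = 0.80652.

0.8065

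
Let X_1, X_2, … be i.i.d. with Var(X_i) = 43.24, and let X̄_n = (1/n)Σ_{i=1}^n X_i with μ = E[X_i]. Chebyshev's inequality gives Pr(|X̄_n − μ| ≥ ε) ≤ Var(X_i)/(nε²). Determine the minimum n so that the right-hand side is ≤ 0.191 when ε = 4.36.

Require 43.24/(n·4.36²) ≤ 0.191, i.e. n ≥ 43.24/(0.191·4.36²) = 11.909.
The smallest integer n is 12.

12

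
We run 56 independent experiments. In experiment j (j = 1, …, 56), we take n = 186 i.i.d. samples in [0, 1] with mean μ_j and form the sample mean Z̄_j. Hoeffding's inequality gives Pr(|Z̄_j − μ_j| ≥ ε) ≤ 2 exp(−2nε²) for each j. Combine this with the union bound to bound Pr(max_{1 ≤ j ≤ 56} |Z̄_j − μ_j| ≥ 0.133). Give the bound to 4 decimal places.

0.1554

Per-experiment Hoeffding bound: 2·exp(−2·186·0.133²) = 2·exp(−6.58031) = 0.0027748.
Union bound over 56 events: 56·0.0027748 = 0.15539.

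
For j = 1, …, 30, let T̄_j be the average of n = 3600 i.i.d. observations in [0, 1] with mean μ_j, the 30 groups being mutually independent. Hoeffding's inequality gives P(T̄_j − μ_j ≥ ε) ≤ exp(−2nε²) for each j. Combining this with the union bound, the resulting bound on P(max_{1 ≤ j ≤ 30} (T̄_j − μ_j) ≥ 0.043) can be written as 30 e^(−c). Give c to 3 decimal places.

Union bound over the 30 events: P(max_{1 ≤ j ≤ 30} (T̄_j − μ_j) ≥ 0.043) ≤ 30·exp(−2nε²) = 30 exp(−2·3600·0.043²).
So c = 2·3600·0.043² = 13.3128.

13.313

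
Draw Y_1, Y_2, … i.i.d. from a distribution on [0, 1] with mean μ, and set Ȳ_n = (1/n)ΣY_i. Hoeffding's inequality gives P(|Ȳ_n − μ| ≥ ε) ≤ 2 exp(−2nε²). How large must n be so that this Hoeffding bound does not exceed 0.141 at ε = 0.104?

123

Require 2·exp(−2nε²) ≤ 0.141, i.e. 2nε² ≥ ln(2/0.141) = 2.652143.
So n ≥ 2.652143 / (2·0.104²) = 122.603.
The smallest integer n is 123.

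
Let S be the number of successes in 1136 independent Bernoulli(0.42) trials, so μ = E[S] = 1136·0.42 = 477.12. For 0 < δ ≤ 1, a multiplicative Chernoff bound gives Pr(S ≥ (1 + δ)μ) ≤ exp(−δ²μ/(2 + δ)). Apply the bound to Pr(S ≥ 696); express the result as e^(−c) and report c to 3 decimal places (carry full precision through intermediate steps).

40.838

Write 696 = (1 + δ)μ, so δ = 696/477.12 − 1 = 0.4587525…
Then the exponent is δ²μ/(2 + δ) = (696 − μ)² / (μ·(2 + δ)) = 40.838494.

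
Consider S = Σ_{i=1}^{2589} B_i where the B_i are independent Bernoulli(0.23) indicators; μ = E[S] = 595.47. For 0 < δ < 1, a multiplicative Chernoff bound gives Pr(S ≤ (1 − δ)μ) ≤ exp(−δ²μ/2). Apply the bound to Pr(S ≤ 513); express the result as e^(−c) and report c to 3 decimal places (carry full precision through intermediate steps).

5.711

Write 513 = (1 − δ)μ, so δ = 1 − 513/595.47 = 0.1384956…
Then the exponent is δ²μ/2 = (μ − 513)²/(2μ) = 5.710868.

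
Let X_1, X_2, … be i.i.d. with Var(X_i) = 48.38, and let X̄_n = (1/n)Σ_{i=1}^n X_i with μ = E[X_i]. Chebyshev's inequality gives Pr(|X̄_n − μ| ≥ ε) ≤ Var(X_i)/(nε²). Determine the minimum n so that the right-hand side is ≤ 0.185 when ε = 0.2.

Require 48.38/(n·0.2²) ≤ 0.185, i.e. n ≥ 48.38/(0.185·0.2²) = 6537.838.
The smallest integer n is 6538.

6538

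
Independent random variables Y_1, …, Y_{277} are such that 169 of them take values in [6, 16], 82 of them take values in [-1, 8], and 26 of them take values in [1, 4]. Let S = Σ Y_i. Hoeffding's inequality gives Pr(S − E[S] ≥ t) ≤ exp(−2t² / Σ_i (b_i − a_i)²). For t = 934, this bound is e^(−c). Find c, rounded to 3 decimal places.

73.381

Σ(b_i − a_i)² = 169·10² + 82·9² + 26·3² = 23776.
c = 2t² / 23776 = 2·934² / 23776 = 73.3812.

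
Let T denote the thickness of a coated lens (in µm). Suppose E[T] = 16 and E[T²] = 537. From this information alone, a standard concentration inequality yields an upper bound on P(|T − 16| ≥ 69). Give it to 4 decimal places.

0.0590

The first two moments determine the variance, so Chebyshev's inequality is the sharpest standard bound available.
Var(T) = E[T²] − (E[T])² = 537 − 256 = 281.
Chebyshev's inequality: P(|T − μ| ≥ t) ≤ Var(T)/t² = 281/4761 = 0.0590.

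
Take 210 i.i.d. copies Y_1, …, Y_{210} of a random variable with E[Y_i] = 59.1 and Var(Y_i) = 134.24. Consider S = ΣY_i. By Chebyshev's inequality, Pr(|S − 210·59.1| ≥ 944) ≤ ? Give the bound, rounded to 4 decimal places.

0.0316

Var(S) = n·Var(Y_i) = 210·134.24 = 28190.4.
Chebyshev: Pr(|S − 210·59.1| ≥ 944) ≤ Var(S)/944² = 28190.4/891136 = 0.0316.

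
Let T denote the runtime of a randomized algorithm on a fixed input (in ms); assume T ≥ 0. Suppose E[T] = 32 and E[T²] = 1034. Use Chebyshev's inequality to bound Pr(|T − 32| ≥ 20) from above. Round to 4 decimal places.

Var(T) = E[T²] − (E[T])² = 1034 − 1024 = 10.
Chebyshev's inequality: Pr(|T − μ| ≥ t) ≤ Var(T)/t² = 10/400 = 0.0250.

0.0250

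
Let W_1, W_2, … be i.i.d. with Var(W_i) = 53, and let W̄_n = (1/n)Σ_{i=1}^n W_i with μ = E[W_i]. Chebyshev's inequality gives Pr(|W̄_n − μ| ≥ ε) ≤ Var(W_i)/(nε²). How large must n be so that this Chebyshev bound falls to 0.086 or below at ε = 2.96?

71

Require 53/(n·2.96²) ≤ 0.086, i.e. n ≥ 53/(0.086·2.96²) = 70.339.
The smallest integer n is 71.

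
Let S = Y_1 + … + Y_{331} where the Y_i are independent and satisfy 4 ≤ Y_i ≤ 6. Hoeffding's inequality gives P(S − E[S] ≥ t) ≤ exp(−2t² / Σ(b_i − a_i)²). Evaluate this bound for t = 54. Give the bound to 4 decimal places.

0.0122

Σ(b_i − a_i)² = 331·(2)² = 1324.
Exponent = 2·54²/1324 = 4.4048.
Bound = exp(−4.4048) = 0.01222.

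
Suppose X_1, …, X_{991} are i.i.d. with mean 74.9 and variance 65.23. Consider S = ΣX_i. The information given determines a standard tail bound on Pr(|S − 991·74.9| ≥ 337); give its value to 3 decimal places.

0.569

With mean and variance of each term known, Chebyshev's inequality bounds the deviation of the sum (or sample mean).
Var(S) = n·Var(X_i) = 991·65.23 = 64642.93.
Chebyshev: Pr(|S − 991·74.9| ≥ 337) ≤ Var(S)/337² = 64642.93/113569 = 0.5692.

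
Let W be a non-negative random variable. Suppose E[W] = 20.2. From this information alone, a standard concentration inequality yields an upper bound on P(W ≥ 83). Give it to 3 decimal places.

Only the mean of a non-negative variable is known, so Markov's inequality is the applicable tail bound.
Markov's inequality: for a non-negative random variable, P(W ≥ a) ≤ E[W]/a.
Here E[W] = 20.2 and a = 83, so the bound is 20.2/83 = 0.2434.

0.243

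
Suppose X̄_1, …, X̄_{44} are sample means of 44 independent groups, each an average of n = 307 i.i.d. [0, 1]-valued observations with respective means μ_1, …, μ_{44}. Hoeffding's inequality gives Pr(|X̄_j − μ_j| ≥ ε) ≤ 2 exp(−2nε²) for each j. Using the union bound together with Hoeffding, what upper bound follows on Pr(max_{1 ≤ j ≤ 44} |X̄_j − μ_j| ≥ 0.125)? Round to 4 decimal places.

Per-experiment Hoeffding bound: 2·exp(−2·307·0.125²) = 2·exp(−9.59375) = 0.00013631.
Union bound over 44 events: 44·0.00013631 = 0.00600.

0.0060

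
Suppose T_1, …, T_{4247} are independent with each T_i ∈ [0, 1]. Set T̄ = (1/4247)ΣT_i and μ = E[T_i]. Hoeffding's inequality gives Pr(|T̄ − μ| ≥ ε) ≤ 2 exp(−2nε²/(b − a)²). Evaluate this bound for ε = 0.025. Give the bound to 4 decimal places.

0.0099

Exponent: 2nε²/(b − a)² = 2·4247·0.025² / 1² = 5.30875.
Bound = 2·exp(−5.30875) = 0.00990.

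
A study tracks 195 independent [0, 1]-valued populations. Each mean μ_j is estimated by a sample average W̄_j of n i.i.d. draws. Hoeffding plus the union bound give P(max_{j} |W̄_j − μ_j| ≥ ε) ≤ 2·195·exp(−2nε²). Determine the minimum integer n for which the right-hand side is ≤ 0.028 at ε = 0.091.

Need 2·195·exp(−2nε²) ≤ 0.028, i.e. exp(−2nε²) ≤ 0.028/390.
So 2nε² ≥ ln(390/0.028) = 9.541698.
Hence n ≥ 9.541698/(2·0.091²) = 576.120.
The smallest integer n is 577.

577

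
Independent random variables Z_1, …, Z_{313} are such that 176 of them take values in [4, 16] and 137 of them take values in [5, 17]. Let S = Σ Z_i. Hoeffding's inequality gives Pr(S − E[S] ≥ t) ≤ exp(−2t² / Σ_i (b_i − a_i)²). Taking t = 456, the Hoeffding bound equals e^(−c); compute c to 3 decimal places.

Σ(b_i − a_i)² = 176·12² + 137·12² = 45072.
c = 2t² / 45072 = 2·456² / 45072 = 9.2268.

9.227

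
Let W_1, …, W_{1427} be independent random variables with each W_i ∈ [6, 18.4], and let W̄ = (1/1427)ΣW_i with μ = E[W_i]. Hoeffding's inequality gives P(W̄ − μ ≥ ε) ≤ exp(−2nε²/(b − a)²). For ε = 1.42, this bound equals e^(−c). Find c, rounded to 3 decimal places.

37.427

c = 2nε²/(b − a)² = 2·1427·1.42² / 12.4² = 37.4272.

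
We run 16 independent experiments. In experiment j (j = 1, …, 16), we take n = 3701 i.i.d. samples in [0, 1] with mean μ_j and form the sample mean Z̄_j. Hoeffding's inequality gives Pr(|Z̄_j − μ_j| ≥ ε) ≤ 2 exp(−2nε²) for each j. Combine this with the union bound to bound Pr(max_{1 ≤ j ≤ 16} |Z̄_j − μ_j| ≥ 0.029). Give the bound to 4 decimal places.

0.0633

Per-experiment Hoeffding bound: 2·exp(−2·3701·0.029²) = 2·exp(−6.22508) = 0.0039583.
Union bound over 16 events: 16·0.0039583 = 0.06333.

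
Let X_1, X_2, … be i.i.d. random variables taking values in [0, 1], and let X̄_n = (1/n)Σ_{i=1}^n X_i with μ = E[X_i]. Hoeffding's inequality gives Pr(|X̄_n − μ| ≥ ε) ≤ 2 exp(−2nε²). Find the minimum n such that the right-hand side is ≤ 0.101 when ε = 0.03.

Require 2·exp(−2nε²) ≤ 0.101, i.e. 2nε² ≥ ln(2/0.101) = 2.985782.
So n ≥ 2.985782 / (2·0.03²) = 1658.768.
The smallest integer n is 1659.

1659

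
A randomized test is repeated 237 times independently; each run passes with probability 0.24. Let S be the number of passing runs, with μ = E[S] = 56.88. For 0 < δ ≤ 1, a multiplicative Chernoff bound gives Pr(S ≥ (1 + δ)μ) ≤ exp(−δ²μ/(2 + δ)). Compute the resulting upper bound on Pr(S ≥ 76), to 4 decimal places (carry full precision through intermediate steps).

Write 76 = (1 + δ)μ, so δ = 76/56.88 − 1 = 0.3361463…
Then the exponent is δ²μ/(2 + δ) = (76 − μ)² / (μ·(2 + δ)) = 2.751162.
Bound = exp(−2.751162) = 0.06385.

0.0639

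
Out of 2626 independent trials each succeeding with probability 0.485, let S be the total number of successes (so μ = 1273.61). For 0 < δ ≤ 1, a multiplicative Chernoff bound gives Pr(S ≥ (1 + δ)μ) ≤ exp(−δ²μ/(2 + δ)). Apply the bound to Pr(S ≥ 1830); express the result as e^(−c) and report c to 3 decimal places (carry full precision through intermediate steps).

99.745

Write 1830 = (1 + δ)μ, so δ = 1830/1273.61 − 1 = 0.4368606…
Then the exponent is δ²μ/(2 + δ) = (1830 − μ)² / (μ·(2 + δ)) = 99.745081.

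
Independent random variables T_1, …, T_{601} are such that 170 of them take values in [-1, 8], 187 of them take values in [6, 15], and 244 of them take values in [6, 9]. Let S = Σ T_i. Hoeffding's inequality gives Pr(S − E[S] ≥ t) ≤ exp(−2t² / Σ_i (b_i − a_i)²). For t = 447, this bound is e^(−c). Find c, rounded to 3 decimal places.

Σ(b_i − a_i)² = 170·9² + 187·9² + 244·3² = 31113.
c = 2t² / 31113 = 2·447² / 31113 = 12.8441.

12.844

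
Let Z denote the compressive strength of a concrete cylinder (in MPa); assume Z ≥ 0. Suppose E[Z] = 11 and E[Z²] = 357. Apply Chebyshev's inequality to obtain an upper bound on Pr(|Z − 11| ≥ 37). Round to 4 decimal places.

Var(Z) = E[Z²] − (E[Z])² = 357 − 121 = 236.
Chebyshev's inequality: Pr(|Z − μ| ≥ t) ≤ Var(Z)/t² = 236/1369 = 0.1724.

0.1724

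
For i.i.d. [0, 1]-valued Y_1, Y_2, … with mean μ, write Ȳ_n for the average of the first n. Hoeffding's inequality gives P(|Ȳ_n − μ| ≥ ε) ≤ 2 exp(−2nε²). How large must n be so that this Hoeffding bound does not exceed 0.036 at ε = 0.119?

Require 2·exp(−2nε²) ≤ 0.036, i.e. 2nε² ≥ ln(2/0.036) = 4.017384.
So n ≥ 4.017384 / (2·0.119²) = 141.847.
The smallest integer n is 142.

142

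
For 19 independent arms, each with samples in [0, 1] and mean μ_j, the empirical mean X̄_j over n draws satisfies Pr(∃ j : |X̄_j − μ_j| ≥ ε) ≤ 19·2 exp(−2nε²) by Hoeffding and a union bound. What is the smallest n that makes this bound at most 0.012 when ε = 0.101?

Need 2·19·exp(−2nε²) ≤ 0.012, i.e. exp(−2nε²) ≤ 0.012/38.
So 2nε² ≥ ln(38/0.012) = 8.060435.
Hence n ≥ 8.060435/(2·0.101²) = 395.081.
The smallest integer n is 396.

396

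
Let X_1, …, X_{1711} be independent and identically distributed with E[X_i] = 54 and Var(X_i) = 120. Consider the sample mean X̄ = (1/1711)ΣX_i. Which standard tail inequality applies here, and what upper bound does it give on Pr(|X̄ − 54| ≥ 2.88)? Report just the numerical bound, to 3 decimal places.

0.008

With mean and variance of each term known, Chebyshev's inequality bounds the deviation of the sum (or sample mean).
Var(X̄) = Var(X_i)/n = 120/1711 = 0.070134.
Chebyshev: Pr(|X̄ − 54| ≥ 2.88) ≤ Var(X̄)/(2.88)² = 120/(1711·2.88²) = 0.0085.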